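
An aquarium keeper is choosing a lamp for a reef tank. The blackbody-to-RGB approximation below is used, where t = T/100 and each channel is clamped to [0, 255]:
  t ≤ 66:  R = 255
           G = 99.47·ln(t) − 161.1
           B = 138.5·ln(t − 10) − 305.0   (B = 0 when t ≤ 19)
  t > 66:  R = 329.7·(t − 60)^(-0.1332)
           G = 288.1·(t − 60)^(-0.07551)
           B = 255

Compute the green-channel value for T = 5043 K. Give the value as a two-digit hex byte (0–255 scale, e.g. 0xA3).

t = 5043/100 = 50.43; the t ≤ 66 branch applies.
G = 99.47·ln 50.43 − 161.1 = 99.47·3.9206 − 161.1 = 228.881.
Rounded: 229; in hex, 0xE5.

0xE5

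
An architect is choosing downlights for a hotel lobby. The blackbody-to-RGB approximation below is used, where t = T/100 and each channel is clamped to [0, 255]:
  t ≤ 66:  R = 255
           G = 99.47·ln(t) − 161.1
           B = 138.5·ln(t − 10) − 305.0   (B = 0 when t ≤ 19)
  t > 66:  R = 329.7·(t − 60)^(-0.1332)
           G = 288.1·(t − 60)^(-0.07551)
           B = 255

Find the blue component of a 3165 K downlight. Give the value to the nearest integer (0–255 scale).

121

t = 3165/100 = 31.65; the t ≤ 66 branch applies.
B = 138.5·ln(31.65 − 10) − 305.0 = 138.5·ln 21.65 − 305.0 = 138.5·3.0750 − 305.0 = 120.888.
Rounded: 121.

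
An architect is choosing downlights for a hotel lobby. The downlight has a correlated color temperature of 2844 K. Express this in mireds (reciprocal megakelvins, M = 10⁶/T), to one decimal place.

351.6 mireds

M = 10⁶ / 2844 = 351.617 → 351.6 mireds.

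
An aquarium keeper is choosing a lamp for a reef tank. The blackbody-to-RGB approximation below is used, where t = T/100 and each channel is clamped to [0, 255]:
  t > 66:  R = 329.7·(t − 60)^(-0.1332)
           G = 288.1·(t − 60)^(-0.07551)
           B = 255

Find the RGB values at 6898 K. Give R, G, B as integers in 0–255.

R=246, G=244, B=255

t = 6898/100 = 68.98; the t > 66 branch applies.
R = 329.7·(68.98 − 60)^(-0.1332) = 329.7·8.98^(-0.1332) = 329.7·0.74649 = 246.118.
G = 288.1·(68.98 − 60)^(-0.07551) = 288.1·8.98^(-0.07551) = 288.1·0.84726 = 244.096.
B = 255 by definition for t > 66.
Rounded: (246, 244, 255).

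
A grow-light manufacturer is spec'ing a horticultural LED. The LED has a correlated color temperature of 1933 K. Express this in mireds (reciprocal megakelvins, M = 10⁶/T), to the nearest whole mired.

M = 10⁶ / 1933 = 517.331 → 517 mireds.

517 mireds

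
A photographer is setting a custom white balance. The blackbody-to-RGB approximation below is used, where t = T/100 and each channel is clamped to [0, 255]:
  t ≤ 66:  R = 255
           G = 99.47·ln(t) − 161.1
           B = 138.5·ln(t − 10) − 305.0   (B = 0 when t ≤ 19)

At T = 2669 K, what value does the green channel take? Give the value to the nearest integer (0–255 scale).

166

t = 2669/100 = 26.69; the t ≤ 66 branch applies.
G = 99.47·ln 26.69 − 161.1 = 99.47·3.2843 − 161.1 = 165.588.
Rounded: 166.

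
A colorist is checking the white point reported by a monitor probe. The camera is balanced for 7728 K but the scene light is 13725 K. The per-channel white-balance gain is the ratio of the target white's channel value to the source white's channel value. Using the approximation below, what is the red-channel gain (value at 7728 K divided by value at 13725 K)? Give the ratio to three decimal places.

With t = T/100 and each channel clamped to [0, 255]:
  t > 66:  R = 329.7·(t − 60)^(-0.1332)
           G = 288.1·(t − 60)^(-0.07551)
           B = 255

1.221

At 13725 K (t = 137.25):
  R = 329.7·(137.25 − 60)^(-0.1332) = 329.7·77.25^(-0.1332) = 329.7·0.56044 = 184.778.
At 7728 K (t = 77.28):
  R = 329.7·(77.28 − 60)^(-0.1332) = 329.7·17.28^(-0.1332) = 329.7·0.68416 = 225.568.
Gain = 225.568 / 184.778 = 1.2208 → 1.221.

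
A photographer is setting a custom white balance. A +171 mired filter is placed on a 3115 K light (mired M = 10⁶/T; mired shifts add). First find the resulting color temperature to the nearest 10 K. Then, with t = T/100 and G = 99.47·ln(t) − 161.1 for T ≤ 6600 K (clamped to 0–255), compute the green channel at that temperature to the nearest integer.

138

M_in = 10⁶/3115 = 321.03; M_out = 321.03 + (+171) = 492.03.
T_out = 10⁶/492.03 = 2032.4 K → 2030 K; t = 20.3.
G = 99.47·ln 20.3 − 161.1 = 99.47·3.0106 − 161.1 = 138.366.
Rounded: 138.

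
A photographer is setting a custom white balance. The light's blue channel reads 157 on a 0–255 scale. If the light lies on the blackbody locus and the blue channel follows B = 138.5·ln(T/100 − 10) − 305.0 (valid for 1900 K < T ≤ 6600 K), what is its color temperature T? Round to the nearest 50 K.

ln(t − 10) = (157 + 305.0) / 138.5 = 3.3357.
t − 10 = e^3.3357 = 28.099, so t = 38.099.
T = 100·t = 3810 K → 3800 K to the nearest 50 K.

3800 K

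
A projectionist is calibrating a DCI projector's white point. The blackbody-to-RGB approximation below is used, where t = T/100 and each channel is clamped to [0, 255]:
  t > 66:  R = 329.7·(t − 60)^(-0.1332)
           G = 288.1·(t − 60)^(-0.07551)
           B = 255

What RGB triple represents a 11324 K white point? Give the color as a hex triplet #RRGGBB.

#C2D5FF

t = 11324/100 = 113.24; the t > 66 branch applies.
R = 329.7·(113.24 − 60)^(-0.1332) = 329.7·53.24^(-0.1332) = 329.7·0.58893 = 194.171.
G = 288.1·(113.24 − 60)^(-0.07551) = 288.1·53.24^(-0.07551) = 288.1·0.74072 = 213.400.
B = 255 by definition for t > 66.
Rounded: (194, 213, 255).
In hex: #C2D5FF.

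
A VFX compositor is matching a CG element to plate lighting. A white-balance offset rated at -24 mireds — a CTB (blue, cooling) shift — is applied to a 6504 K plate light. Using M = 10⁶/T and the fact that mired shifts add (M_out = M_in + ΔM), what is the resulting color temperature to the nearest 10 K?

7710 K

M_in = 10⁶/6504 = 153.75 mireds.
M_out = 153.75 + (-24) = 129.75 mireds.
T_out = 10⁶/129.75 = 7707.0 K → 7710 K.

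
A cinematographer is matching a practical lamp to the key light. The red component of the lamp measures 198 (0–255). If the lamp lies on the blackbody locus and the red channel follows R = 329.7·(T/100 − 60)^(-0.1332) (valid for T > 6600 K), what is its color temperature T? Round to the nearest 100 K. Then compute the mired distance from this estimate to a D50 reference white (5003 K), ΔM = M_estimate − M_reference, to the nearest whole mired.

-106 mireds

(t − 60)^(-0.1332) = 198/329.7 = 0.60055.
t − 60 = 0.60055^(1/-0.1332) = 0.60055^(-7.508) = 45.980, so t = 105.980.
T = 100·t = 10598 K → 10600 K to the nearest 100 K.
M_estimate = 10⁶/10600 = 94.34; M_reference = 10⁶/5003 = 199.88.
ΔM = 94.34 − 199.88 = -105.54 → -106 mireds.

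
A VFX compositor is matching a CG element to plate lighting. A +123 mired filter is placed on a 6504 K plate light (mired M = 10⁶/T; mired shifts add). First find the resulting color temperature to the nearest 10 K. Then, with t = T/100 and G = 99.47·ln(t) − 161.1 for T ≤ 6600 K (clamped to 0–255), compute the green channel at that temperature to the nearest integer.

196

M_in = 10⁶/6504 = 153.75; M_out = 153.75 + (+123) = 276.75.
T_out = 10⁶/276.75 = 3613.3 K → 3610 K; t = 36.1.
G = 99.47·ln 36.1 − 161.1 = 99.47·3.5863 − 161.1 = 195.629.
Rounded: 196.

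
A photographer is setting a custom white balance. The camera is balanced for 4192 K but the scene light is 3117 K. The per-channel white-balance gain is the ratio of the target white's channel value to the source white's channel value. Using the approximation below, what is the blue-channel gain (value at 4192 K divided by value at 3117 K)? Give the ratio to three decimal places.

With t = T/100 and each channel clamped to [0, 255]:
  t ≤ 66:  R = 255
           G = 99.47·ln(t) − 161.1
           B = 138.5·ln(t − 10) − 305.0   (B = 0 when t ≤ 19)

At 3117 K (t = 31.17):
  B = 138.5·ln(31.17 − 10) − 305.0 = 138.5·ln 21.17 − 305.0 = 138.5·3.0526 − 305.0 = 117.783.
At 4192 K (t = 41.92):
  B = 138.5·ln(41.92 − 10) − 305.0 = 138.5·ln 31.92 − 305.0 = 138.5·3.4632 − 305.0 = 174.658.
Gain = 174.658 / 117.783 = 1.4829 → 1.483.

1.483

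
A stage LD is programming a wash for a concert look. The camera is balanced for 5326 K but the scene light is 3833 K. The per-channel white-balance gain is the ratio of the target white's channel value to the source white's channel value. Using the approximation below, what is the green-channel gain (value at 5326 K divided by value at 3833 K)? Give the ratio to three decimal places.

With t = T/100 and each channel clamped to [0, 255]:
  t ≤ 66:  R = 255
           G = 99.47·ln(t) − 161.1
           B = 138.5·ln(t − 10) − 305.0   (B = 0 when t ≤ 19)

1.162

At 3833 K (t = 38.33):
  G = 99.47·ln 38.33 − 161.1 = 99.47·3.6462 − 161.1 = 201.591.
At 5326 K (t = 53.26):
  G = 99.47·ln 53.26 − 161.1 = 99.47·3.9752 − 161.1 = 234.312.
Gain = 234.312 / 201.591 = 1.1623 → 1.162.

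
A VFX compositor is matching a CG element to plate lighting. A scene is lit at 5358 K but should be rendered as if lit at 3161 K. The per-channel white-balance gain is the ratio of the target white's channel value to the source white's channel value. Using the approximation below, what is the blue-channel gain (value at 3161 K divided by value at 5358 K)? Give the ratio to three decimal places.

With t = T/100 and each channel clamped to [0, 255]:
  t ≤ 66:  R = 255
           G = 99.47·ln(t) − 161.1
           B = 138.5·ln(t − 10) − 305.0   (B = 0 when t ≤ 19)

0.554

At 5358 K (t = 53.58):
  B = 138.5·ln(53.58 − 10) − 305.0 = 138.5·ln 43.58 − 305.0 = 138.5·3.7746 − 305.0 = 217.782.
At 3161 K (t = 31.61):
  B = 138.5·ln(31.61 − 10) − 305.0 = 138.5·ln 21.61 − 305.0 = 138.5·3.0732 − 305.0 = 120.632.
Gain = 120.632 / 217.782 = 0.5539 → 0.554.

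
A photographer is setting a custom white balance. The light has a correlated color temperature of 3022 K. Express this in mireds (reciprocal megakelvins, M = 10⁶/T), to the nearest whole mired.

331 mireds

M = 10⁶ / 3022 = 330.907 → 331 mireds.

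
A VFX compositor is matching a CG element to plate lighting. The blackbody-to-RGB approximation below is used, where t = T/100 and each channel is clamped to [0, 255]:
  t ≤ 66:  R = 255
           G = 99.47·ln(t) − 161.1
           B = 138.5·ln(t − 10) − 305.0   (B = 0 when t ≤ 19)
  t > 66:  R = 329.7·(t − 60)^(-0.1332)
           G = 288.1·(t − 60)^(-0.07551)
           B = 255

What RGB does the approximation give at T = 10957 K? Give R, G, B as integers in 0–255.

t = 10957/100 = 109.57; the t > 66 branch applies.
R = 329.7·(109.57 − 60)^(-0.1332) = 329.7·49.57^(-0.1332) = 329.7·0.59456 = 196.027.
G = 288.1·(109.57 − 60)^(-0.07551) = 288.1·49.57^(-0.07551) = 288.1·0.74472 = 214.554.
B = 255 by definition for t > 66.
Rounded: (196, 215, 255).

R=196, G=215, B=255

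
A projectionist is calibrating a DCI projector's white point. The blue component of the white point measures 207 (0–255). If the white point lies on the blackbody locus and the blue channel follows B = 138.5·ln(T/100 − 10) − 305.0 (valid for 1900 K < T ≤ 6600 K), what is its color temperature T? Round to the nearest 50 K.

ln(t − 10) = (207 + 305.0) / 138.5 = 3.6968.
t − 10 = e^3.6968 = 40.316, so t = 50.316.
T = 100·t = 5032 K → 5050 K to the nearest 50 K.

5050 K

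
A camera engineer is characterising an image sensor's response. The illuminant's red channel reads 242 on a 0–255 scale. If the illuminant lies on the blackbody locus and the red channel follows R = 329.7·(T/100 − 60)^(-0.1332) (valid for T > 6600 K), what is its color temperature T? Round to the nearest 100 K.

(t − 60)^(-0.1332) = 242/329.7 = 0.73400.
t − 60 = 0.73400^(1/-0.1332) = 0.73400^(-7.508) = 10.193, so t = 70.193.
T = 100·t = 7019 K → 7000 K to the nearest 100 K.

7000 K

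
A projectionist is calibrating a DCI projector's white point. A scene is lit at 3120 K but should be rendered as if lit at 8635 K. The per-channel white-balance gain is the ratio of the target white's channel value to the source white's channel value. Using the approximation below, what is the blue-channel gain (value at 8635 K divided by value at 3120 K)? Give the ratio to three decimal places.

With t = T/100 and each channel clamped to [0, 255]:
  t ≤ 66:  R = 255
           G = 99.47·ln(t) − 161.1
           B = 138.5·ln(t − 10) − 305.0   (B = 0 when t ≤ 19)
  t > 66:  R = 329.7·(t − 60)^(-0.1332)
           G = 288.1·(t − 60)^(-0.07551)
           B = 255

2.161

At 3120 K (t = 31.2):
  B = 138.5·ln(31.2 − 10) − 305.0 = 138.5·ln 21.2 − 305.0 = 138.5·3.0540 − 305.0 = 117.979.
At 8635 K (t = 86.35):
  B = 255 by definition for t > 66.
Gain = 255.000 / 117.979 = 2.1614 → 2.161.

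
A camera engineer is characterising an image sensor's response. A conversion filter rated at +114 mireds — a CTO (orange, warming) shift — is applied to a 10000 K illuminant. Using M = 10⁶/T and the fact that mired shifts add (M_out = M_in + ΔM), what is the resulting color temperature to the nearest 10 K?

4670 K

M_in = 10⁶/10000 = 100.00 mireds.
M_out = 100.00 + (+114) = 214.00 mireds.
T_out = 10⁶/214.00 = 4672.9 K → 4670 K.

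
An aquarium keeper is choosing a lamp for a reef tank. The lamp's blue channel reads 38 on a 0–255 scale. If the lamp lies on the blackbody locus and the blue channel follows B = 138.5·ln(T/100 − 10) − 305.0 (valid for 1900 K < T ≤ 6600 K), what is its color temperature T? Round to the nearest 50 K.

ln(t − 10) = (38 + 305.0) / 138.5 = 2.4765.
t − 10 = e^2.4765 = 11.900, so t = 21.900.
T = 100·t = 2190 K → 2200 K to the nearest 50 K.

2200 K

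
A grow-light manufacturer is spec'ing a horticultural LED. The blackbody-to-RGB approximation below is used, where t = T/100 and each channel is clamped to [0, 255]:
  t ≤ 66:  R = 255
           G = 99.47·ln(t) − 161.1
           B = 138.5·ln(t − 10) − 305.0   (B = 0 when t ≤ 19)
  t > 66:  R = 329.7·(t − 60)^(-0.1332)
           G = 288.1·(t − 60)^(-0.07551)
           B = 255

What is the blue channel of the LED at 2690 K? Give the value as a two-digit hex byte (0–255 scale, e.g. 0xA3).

0x57

t = 2690/100 = 26.9; the t ≤ 66 branch applies.
B = 138.5·ln(26.9 − 10) − 305.0 = 138.5·ln 16.9 − 305.0 = 138.5·2.8273 − 305.0 = 86.583.
Rounded: 87; in hex, 0x57.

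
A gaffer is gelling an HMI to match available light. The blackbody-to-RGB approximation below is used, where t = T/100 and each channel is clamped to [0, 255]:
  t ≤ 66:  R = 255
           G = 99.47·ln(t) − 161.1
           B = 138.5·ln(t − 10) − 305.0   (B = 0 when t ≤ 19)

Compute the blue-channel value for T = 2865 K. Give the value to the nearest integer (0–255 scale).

100

t = 2865/100 = 28.65; the t ≤ 66 branch applies.
B = 138.5·ln(28.65 − 10) − 305.0 = 138.5·ln 18.65 − 305.0 = 138.5·2.9258 − 305.0 = 100.230.
Rounded: 100.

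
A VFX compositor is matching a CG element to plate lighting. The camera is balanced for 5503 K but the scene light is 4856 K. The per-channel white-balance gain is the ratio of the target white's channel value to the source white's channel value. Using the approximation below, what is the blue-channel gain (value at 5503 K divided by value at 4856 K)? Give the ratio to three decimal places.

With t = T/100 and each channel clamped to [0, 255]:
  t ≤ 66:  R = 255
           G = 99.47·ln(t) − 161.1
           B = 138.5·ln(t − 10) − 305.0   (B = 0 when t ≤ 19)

1.107

At 4856 K (t = 48.56):
  B = 138.5·ln(48.56 − 10) − 305.0 = 138.5·ln 38.56 − 305.0 = 138.5·3.6522 − 305.0 = 200.832.
At 5503 K (t = 55.03):
  B = 138.5·ln(55.03 − 10) − 305.0 = 138.5·ln 45.03 − 305.0 = 138.5·3.8073 − 305.0 = 222.315.
Gain = 222.315 / 200.832 = 1.1070 → 1.107.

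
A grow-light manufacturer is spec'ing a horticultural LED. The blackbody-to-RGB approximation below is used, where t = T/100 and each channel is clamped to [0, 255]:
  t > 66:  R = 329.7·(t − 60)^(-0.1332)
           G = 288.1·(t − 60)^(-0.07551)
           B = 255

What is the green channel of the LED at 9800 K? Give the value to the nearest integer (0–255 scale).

t = 9800/100 = 98; the t > 66 branch applies.
G = 288.1·(98 − 60)^(-0.07551) = 288.1·38^(-0.07551) = 288.1·0.75982 = 218.904.
Rounded: 219.

219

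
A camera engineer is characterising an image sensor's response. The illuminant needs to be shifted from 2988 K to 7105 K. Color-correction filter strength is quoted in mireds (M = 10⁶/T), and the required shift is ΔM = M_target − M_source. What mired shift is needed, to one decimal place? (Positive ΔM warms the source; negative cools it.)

M_source = 10⁶/2988 = 334.672; M_target = 10⁶/7105 = 140.746.
ΔM = 140.746 − 334.672 = -193.926 → -193.9 mireds, a cooling shift.

-193.9 mireds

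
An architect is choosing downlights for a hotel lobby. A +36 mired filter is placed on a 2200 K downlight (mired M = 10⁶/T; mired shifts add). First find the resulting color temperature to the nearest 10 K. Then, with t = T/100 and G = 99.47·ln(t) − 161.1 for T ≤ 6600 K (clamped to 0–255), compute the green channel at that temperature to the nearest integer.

139

M_in = 10⁶/2200 = 454.55; M_out = 454.55 + (+36) = 490.55.
T_out = 10⁶/490.55 = 2038.5 K → 2040 K; t = 20.4.
G = 99.47·ln 20.4 − 161.1 = 99.47·3.0155 − 161.1 = 138.855.
Rounded: 139.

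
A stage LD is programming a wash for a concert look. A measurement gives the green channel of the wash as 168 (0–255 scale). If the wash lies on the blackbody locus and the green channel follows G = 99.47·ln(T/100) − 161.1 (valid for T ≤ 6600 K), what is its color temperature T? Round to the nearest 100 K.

2700 K

ln t = (168 + 161.1) / 99.47 = 3.3085.
t = e^3.3085 = 27.345.
T = 100·t = 2735 K → 2700 K to the nearest 100 K.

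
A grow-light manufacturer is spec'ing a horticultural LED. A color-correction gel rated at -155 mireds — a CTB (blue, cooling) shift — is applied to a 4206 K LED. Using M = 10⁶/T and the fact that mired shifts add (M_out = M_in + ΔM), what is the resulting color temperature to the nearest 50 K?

12100 K

M_in = 10⁶/4206 = 237.76 mireds.
M_out = 237.76 + (-155) = 82.76 mireds.
T_out = 10⁶/82.76 = 12083.8 K → 12100 K.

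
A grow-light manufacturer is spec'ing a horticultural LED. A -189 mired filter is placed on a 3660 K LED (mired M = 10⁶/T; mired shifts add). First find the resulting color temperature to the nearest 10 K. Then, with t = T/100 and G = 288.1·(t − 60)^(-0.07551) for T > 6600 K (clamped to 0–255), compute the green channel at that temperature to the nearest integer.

M_in = 10⁶/3660 = 273.22; M_out = 273.22 + (-189) = 84.22.
T_out = 10⁶/84.22 = 11873.1 K → 11870 K; t = 118.7.
G = 288.1·(118.7 − 60)^(-0.07551) = 288.1·58.7^(-0.07551) = 288.1·0.73528 = 211.833.
Rounded: 212.

212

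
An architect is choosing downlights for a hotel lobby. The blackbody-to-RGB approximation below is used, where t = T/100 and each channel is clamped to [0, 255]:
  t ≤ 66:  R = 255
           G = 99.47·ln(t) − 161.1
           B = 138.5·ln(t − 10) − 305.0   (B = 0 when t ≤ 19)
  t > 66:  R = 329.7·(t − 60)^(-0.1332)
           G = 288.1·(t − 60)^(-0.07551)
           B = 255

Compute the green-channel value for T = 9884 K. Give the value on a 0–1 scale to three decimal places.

0.857

t = 9884/100 = 98.84; the t > 66 branch applies.
G = 288.1·(98.84 − 60)^(-0.07551) = 288.1·38.84^(-0.07551) = 288.1·0.75857 = 218.543.
On a 0–1 scale: 218.543/255 = 0.8570 → 0.857.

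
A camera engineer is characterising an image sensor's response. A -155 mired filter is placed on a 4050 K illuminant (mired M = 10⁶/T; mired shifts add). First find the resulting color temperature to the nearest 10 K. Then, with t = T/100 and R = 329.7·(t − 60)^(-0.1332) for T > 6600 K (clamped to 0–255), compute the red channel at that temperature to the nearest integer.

196

M_in = 10⁶/4050 = 246.91; M_out = 246.91 + (-155) = 91.91.
T_out = 10⁶/91.91 = 10879.8 K → 10880 K; t = 108.8.
R = 329.7·(108.8 − 60)^(-0.1332) = 329.7·48.8^(-0.1332) = 329.7·0.59580 = 196.436.
Rounded: 196.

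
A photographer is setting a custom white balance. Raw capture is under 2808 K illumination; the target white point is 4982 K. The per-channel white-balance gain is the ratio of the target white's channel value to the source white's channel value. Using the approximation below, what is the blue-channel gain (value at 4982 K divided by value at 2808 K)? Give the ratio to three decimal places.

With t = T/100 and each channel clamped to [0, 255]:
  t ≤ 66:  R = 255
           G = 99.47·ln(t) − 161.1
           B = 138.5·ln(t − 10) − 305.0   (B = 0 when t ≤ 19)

2.140

At 2808 K (t = 28.08):
  B = 138.5·ln(28.08 − 10) − 305.0 = 138.5·ln 18.08 − 305.0 = 138.5·2.8948 − 305.0 = 95.931.
At 4982 K (t = 49.82):
  B = 138.5·ln(49.82 − 10) − 305.0 = 138.5·ln 39.82 − 305.0 = 138.5·3.6844 − 305.0 = 205.285.
Gain = 205.285 / 95.931 = 2.1399 → 2.140.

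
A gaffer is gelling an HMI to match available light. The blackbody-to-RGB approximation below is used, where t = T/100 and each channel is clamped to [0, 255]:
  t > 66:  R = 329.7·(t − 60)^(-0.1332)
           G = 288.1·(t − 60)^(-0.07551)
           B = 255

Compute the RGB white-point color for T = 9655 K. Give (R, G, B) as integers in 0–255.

(204, 220, 255)

t = 9655/100 = 96.55; the t > 66 branch applies.
R = 329.7·(96.55 − 60)^(-0.1332) = 329.7·36.55^(-0.1332) = 329.7·0.61919 = 204.147.
G = 288.1·(96.55 − 60)^(-0.07551) = 288.1·36.55^(-0.07551) = 288.1·0.76206 = 219.548.
B = 255 by definition for t > 66.
Rounded: (204, 220, 255).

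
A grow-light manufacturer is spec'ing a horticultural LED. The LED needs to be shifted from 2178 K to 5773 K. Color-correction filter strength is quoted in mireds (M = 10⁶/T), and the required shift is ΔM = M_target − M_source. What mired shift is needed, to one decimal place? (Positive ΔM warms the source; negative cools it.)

M_source = 10⁶/2178 = 459.137; M_target = 10⁶/5773 = 173.220.
ΔM = 173.220 − 459.137 = -285.917 → -285.9 mireds, a cooling shift.

-285.9 mireds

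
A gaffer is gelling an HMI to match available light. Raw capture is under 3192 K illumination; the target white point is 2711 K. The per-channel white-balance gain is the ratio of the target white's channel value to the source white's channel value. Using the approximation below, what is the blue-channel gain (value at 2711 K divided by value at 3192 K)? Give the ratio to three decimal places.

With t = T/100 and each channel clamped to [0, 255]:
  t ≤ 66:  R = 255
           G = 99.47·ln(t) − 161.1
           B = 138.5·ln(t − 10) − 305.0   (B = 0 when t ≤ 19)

0.720

At 3192 K (t = 31.92):
  B = 138.5·ln(31.92 − 10) − 305.0 = 138.5·ln 21.92 − 305.0 = 138.5·3.0874 − 305.0 = 122.605.
At 2711 K (t = 27.11):
  B = 138.5·ln(27.11 − 10) − 305.0 = 138.5·ln 17.11 − 305.0 = 138.5·2.8397 − 305.0 = 88.293.
Gain = 88.293 / 122.605 = 0.7201 → 0.720.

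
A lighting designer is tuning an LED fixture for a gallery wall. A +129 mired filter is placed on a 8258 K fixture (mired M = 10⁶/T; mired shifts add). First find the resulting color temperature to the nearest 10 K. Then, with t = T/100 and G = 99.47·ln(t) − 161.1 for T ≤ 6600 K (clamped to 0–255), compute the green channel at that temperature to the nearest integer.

M_in = 10⁶/8258 = 121.09; M_out = 121.09 + (+129) = 250.09.
T_out = 10⁶/250.09 = 3998.5 K → 4000 K; t = 40.
G = 99.47·ln 40 − 161.1 = 99.47·3.6889 − 161.1 = 205.833.
Rounded: 206.

206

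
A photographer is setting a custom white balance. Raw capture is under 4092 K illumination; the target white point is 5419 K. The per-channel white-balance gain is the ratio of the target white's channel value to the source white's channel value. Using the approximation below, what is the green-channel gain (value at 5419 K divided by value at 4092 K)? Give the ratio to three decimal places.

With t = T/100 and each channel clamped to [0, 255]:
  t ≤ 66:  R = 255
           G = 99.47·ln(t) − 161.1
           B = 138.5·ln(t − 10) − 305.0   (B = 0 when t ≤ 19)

1.134

At 4092 K (t = 40.92):
  G = 99.47·ln 40.92 − 161.1 = 99.47·3.7116 − 161.1 = 208.095.
At 5419 K (t = 54.19):
  G = 99.47·ln 54.19 − 161.1 = 99.47·3.9925 − 161.1 = 236.034.
Gain = 236.034 / 208.095 = 1.1343 → 1.134.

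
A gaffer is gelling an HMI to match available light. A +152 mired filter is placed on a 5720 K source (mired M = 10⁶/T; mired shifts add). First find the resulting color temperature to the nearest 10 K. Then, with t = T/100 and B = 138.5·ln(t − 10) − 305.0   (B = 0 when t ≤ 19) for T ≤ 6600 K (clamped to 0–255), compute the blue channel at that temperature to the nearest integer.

114

M_in = 10⁶/5720 = 174.83; M_out = 174.83 + (+152) = 326.83.
T_out = 10⁶/326.83 = 3059.7 K → 3060 K; t = 30.6.
B = 138.5·ln(30.6 − 10) − 305.0 = 138.5·ln 20.6 − 305.0 = 138.5·3.0253 − 305.0 = 114.003.
Rounded: 114.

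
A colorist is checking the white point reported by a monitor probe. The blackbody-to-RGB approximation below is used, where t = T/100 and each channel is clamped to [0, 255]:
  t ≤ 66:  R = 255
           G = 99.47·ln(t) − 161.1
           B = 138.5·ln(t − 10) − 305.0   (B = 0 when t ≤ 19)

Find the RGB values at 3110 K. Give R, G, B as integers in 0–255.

t = 3110/100 = 31.1; the t ≤ 66 branch applies.
R = 255 by definition for t ≤ 66.
G = 99.47·ln 31.1 − 161.1 = 99.47·3.4372 − 161.1 = 180.799.
B = 138.5·ln(31.1 − 10) − 305.0 = 138.5·ln 21.1 − 305.0 = 138.5·3.0493 − 305.0 = 117.324.
Rounded: (255, 181, 117).

R=255, G=181, B=117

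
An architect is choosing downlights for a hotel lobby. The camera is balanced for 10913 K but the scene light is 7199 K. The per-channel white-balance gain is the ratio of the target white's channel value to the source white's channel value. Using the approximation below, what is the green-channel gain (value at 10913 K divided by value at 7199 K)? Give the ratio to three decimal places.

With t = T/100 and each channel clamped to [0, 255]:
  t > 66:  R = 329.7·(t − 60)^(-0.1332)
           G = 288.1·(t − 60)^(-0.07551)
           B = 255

0.899

At 7199 K (t = 71.99):
  G = 288.1·(71.99 − 60)^(-0.07551) = 288.1·11.99^(-0.07551) = 288.1·0.82897 = 238.826.
At 10913 K (t = 109.13):
  G = 288.1·(109.13 − 60)^(-0.07551) = 288.1·49.13^(-0.07551) = 288.1·0.74522 = 214.699.
Gain = 214.699 / 238.826 = 0.8990 → 0.899.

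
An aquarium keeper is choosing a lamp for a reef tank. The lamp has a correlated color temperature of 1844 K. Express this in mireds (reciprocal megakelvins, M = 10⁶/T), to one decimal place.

M = 10⁶ / 1844 = 542.299 → 542.3 mireds.

542.3 mireds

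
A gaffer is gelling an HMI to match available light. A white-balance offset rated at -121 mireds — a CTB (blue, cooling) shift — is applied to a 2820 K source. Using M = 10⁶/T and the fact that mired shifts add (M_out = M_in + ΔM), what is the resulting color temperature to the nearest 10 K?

M_in = 10⁶/2820 = 354.61 mireds.
M_out = 354.61 + (-121) = 233.61 mireds.
T_out = 10⁶/233.61 = 4280.6 K → 4280 K.

4280 K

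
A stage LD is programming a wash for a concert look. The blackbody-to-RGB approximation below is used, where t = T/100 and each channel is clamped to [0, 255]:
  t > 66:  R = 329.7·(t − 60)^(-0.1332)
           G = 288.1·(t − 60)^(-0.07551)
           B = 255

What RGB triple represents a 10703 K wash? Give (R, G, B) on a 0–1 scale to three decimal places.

t = 10703/100 = 107.03; the t > 66 branch applies.
R = 329.7·(107.03 − 60)^(-0.1332) = 329.7·47.03^(-0.1332) = 329.7·0.59874 = 197.405.
G = 288.1·(107.03 − 60)^(-0.07551) = 288.1·47.03^(-0.07551) = 288.1·0.74769 = 215.408.
B = 255 by definition for t > 66.
Dividing each by 255: (0.7741, 0.8447, 1.0000) → (0.774, 0.845, 1.000).

(0.774, 0.845, 1.000)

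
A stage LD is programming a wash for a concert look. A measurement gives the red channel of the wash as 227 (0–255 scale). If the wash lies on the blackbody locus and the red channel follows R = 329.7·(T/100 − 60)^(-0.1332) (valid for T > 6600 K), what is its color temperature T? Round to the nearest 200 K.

(t − 60)^(-0.1332) = 227/329.7 = 0.68850.
t − 60 = 0.68850^(1/-0.1332) = 0.68850^(-7.508) = 16.478, so t = 76.478.
T = 100·t = 7648 K → 7600 K to the nearest 200 K.

7600 K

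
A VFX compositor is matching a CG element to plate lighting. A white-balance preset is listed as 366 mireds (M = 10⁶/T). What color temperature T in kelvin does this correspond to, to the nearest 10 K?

T = 10⁶ / 366 = 2732.24 K → 2730 K.

2730 K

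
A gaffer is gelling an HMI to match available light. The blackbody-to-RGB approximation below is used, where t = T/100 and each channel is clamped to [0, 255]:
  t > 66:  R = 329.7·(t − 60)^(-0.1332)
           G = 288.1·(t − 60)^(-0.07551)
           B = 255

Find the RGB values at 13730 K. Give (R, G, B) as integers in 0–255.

t = 13730/100 = 137.3; the t > 66 branch applies.
R = 329.7·(137.3 − 60)^(-0.1332) = 329.7·77.3^(-0.1332) = 329.7·0.56040 = 184.762.
G = 288.1·(137.3 − 60)^(-0.07551) = 288.1·77.3^(-0.07551) = 288.1·0.72015 = 207.476.
B = 255 by definition for t > 66.
Rounded: (185, 207, 255).

(185, 207, 255)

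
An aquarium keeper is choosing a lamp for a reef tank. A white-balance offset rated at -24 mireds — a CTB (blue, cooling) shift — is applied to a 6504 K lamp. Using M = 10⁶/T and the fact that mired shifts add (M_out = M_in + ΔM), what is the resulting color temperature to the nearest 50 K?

7700 K

M_in = 10⁶/6504 = 153.75 mireds.
M_out = 153.75 + (-24) = 129.75 mireds.
T_out = 10⁶/129.75 = 7707.0 K → 7700 K.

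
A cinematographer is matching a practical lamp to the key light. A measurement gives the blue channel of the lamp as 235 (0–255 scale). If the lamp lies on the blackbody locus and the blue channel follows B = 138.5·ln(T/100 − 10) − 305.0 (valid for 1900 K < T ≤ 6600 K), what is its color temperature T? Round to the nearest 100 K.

ln(t − 10) = (235 + 305.0) / 138.5 = 3.8989.
t − 10 = e^3.8989 = 49.349, so t = 59.349.
T = 100·t = 5935 K → 5900 K to the nearest 100 K.

5900 K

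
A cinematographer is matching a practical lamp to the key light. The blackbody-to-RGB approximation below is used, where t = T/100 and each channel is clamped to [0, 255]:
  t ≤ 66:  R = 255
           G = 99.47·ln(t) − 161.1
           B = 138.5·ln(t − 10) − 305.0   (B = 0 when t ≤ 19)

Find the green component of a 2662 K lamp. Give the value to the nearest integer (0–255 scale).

t = 2662/100 = 26.62; the t ≤ 66 branch applies.
G = 99.47·ln 26.62 − 161.1 = 99.47·3.2817 − 161.1 = 165.327.
Rounded: 165.

165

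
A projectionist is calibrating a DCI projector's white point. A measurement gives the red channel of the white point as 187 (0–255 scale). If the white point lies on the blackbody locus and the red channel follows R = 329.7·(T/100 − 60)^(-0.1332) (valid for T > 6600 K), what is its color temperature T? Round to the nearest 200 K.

(t − 60)^(-0.1332) = 187/329.7 = 0.56718.
t − 60 = 0.56718^(1/-0.1332) = 0.56718^(-7.508) = 70.620, so t = 130.620.
T = 100·t = 13062 K → 13000 K to the nearest 200 K.

13000 K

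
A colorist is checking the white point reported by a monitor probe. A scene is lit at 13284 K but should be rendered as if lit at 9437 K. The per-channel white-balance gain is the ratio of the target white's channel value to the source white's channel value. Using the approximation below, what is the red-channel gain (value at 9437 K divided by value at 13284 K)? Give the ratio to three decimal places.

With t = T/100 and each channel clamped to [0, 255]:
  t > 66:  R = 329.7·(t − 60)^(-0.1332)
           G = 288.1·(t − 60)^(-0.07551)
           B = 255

At 13284 K (t = 132.84):
  R = 329.7·(132.84 − 60)^(-0.1332) = 329.7·72.84^(-0.1332) = 329.7·0.56485 = 186.231.
At 9437 K (t = 94.37):
  R = 329.7·(94.37 − 60)^(-0.1332) = 329.7·34.37^(-0.1332) = 329.7·0.62428 = 205.826.
Gain = 205.826 / 186.231 = 1.1052 → 1.105.

1.105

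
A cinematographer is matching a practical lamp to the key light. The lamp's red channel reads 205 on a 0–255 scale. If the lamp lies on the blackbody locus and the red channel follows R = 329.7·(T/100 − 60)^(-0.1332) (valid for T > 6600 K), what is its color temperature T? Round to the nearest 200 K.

9600 K

(t − 60)^(-0.1332) = 205/329.7 = 0.62178.
t − 60 = 0.62178^(1/-0.1332) = 0.62178^(-7.508) = 35.423, so t = 95.423.
T = 100·t = 9542 K → 9600 K to the nearest 200 K.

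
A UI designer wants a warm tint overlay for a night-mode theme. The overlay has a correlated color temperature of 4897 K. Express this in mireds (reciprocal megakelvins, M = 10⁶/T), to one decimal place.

204.2 mireds

M = 10⁶ / 4897 = 204.207 → 204.2 mireds.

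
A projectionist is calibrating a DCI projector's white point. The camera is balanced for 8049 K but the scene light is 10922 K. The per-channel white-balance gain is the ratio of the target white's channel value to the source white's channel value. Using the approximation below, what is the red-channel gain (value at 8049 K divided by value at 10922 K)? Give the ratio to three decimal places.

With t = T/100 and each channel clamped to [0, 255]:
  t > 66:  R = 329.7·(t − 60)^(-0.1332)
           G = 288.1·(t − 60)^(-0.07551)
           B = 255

At 10922 K (t = 109.22):
  R = 329.7·(109.22 − 60)^(-0.1332) = 329.7·49.22^(-0.1332) = 329.7·0.59512 = 196.212.
At 8049 K (t = 80.49):
  R = 329.7·(80.49 − 60)^(-0.1332) = 329.7·20.49^(-0.1332) = 329.7·0.66881 = 220.507.
Gain = 220.507 / 196.212 = 1.1238 → 1.124.

1.124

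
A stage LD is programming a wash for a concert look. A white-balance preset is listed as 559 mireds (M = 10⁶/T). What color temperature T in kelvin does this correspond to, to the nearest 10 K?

T = 10⁶ / 559 = 1788.91 K → 1790 K.

1790 K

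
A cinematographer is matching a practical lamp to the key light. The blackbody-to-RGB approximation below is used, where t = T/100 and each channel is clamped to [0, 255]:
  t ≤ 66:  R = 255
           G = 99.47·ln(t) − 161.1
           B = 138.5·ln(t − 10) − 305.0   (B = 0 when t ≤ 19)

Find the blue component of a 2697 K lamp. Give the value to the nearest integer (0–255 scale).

t = 2697/100 = 26.97; the t ≤ 66 branch applies.
B = 138.5·ln(26.97 − 10) − 305.0 = 138.5·ln 16.97 − 305.0 = 138.5·2.8314 − 305.0 = 87.155.
Rounded: 87.

87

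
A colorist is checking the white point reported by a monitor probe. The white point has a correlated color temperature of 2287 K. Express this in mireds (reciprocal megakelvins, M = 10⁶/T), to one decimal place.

437.3 mireds

M = 10⁶ / 2287 = 437.254 → 437.3 mireds.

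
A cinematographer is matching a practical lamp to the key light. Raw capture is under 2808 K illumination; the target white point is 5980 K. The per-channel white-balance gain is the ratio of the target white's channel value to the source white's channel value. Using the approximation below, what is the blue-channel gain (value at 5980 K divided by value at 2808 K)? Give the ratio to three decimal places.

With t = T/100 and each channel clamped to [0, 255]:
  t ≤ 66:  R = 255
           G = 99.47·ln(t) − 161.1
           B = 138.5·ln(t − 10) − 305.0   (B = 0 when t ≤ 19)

2.463

At 2808 K (t = 28.08):
  B = 138.5·ln(28.08 − 10) − 305.0 = 138.5·ln 18.08 − 305.0 = 138.5·2.8948 − 305.0 = 95.931.
At 5980 K (t = 59.8):
  B = 138.5·ln(59.8 − 10) − 305.0 = 138.5·ln 49.8 − 305.0 = 138.5·3.9080 − 305.0 = 236.260.
Gain = 236.260 / 95.931 = 2.4628 → 2.463.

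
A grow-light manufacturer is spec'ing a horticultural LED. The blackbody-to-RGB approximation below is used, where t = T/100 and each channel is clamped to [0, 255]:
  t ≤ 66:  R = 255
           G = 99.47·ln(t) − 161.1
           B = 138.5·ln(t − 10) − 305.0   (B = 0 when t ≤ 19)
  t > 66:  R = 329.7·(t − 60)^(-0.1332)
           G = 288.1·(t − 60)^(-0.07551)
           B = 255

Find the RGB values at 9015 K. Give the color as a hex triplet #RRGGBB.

t = 9015/100 = 90.15; the t > 66 branch applies.
R = 329.7·(90.15 − 60)^(-0.1332) = 329.7·30.15^(-0.1332) = 329.7·0.63527 = 209.449.
G = 288.1·(90.15 − 60)^(-0.07551) = 288.1·30.15^(-0.07551) = 288.1·0.77321 = 222.763.
B = 255 by definition for t > 66.
Rounded: (209, 223, 255).
In hex: #D1DFFF.

#D1DFFF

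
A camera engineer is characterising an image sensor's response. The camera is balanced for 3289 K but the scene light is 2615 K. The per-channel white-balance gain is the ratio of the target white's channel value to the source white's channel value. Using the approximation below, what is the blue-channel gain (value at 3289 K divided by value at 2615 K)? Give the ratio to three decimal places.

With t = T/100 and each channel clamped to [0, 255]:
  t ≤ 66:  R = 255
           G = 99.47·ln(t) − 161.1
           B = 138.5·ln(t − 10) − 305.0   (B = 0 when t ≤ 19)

At 2615 K (t = 26.15):
  B = 138.5·ln(26.15 − 10) − 305.0 = 138.5·ln 16.15 − 305.0 = 138.5·2.7819 − 305.0 = 80.296.
At 3289 K (t = 32.89):
  B = 138.5·ln(32.89 − 10) − 305.0 = 138.5·ln 22.89 − 305.0 = 138.5·3.1307 − 305.0 = 128.602.
Gain = 128.602 / 80.296 = 1.6016 → 1.602.

1.602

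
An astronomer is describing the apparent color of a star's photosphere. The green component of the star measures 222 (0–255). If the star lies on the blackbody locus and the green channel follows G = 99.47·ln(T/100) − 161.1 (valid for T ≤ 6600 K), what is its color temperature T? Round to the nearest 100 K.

4700 K

ln t = (222 + 161.1) / 99.47 = 3.8514.
t = e^3.8514 = 47.059.
T = 100·t = 4706 K → 4700 K to the nearest 100 K.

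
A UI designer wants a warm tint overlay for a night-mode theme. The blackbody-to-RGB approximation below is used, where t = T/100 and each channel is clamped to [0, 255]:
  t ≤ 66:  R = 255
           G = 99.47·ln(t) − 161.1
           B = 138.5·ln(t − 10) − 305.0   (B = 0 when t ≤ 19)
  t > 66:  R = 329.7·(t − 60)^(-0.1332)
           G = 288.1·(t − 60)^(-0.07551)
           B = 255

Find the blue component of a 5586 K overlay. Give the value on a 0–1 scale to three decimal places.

t = 5586/100 = 55.86; the t ≤ 66 branch applies.
B = 138.5·ln(55.86 − 10) − 305.0 = 138.5·ln 45.86 − 305.0 = 138.5·3.8256 − 305.0 = 224.845.
On a 0–1 scale: 224.845/255 = 0.8817 → 0.882.

0.882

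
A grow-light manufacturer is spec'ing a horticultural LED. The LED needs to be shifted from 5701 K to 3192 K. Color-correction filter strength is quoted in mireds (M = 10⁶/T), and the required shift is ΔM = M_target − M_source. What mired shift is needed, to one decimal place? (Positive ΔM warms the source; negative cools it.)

M_source = 10⁶/5701 = 175.408; M_target = 10⁶/3192 = 313.283.
ΔM = 313.283 − 175.408 = 137.875 → +137.9 mireds, a warming shift.

+137.9 mireds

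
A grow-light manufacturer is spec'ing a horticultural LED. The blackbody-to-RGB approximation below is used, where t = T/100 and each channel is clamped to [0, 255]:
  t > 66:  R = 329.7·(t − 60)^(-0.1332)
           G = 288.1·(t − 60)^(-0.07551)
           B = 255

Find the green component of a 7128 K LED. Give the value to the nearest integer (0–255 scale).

t = 7128/100 = 71.28; the t > 66 branch applies.
G = 288.1·(71.28 − 60)^(-0.07551) = 288.1·11.28^(-0.07551) = 288.1·0.83280 = 239.929.
Rounded: 240.

240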